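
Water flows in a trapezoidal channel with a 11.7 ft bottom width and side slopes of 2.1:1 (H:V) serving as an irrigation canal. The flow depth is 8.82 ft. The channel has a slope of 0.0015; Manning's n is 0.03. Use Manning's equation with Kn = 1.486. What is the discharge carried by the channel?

Q = 1510 ft³/s

With bottom width b = 11.7 ft and side slope z = 2.1: A = (b + zy)y = (11.7 + 2.1×8.82)×8.82 = 266.6 ft²; P = b + 2y√(1+z²) = 11.7 + 2×8.82×2.326 = 52.73 ft.
Hydraulic radius R = A/P = 266.6/52.73 = 5.055 ft.
Manning's equation: Q = (1.486/n) A R^(2/3) S^(1/2) = (1.486/0.03) × 266.6 × 5.055^(2/3) × 0.0015^(1/2) = 1510 ft³/s.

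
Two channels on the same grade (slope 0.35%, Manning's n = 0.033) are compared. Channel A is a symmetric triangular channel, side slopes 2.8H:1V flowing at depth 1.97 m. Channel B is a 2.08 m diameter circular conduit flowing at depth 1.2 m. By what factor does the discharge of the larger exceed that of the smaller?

Channel A: For a triangular section with side slope z = 2.8: A = zy² = 2.8×1.97² = 10.87 m²; P = 2y√(1+z²) = 2×1.97×2.973 = 11.71 m. Hydraulic radius R = A/P = 10.87/11.71 = 0.9276 m. Q_A = (1/0.033)·10.87·0.9276^(2/3)·√0.0035 = 18.53 m³/s.
Channel B: For a circular section of diameter D = 2.08 m at depth y = 1.2 m, the central angle is θ = 2 arccos(1 − 2y/D) = 3.451 rad. Then A = (D²/8)(θ − sin θ) = 2.03 m² and P = Dθ/2 = 3.589 m. Hydraulic radius R = A/P = 2.03/3.589 = 0.5658 m. Q_B = (1/0.033)·2.03·0.5658^(2/3)·√0.0035 = 2.49 m³/s.
The larger discharge is 18.53 m³/s and the smaller is 2.49 m³/s; the ratio is 7.44.

7.44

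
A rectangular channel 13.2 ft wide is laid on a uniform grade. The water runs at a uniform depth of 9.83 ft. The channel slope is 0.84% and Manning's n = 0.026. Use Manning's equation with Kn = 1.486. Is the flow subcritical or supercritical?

subcritical

Flow area A = b·y = 13.2 × 9.83 = 129.8 ft². Wetted perimeter P = b + 2y = 13.2 + 2×9.83 = 32.86 ft.
Hydraulic radius R = A/P = 129.8/32.86 = 3.949 ft.
V = (1.486/n) R^(2/3) √S = (1.486/0.026) × 3.949^(2/3) × √0.0084 = 13.09 ft/s. Hydraulic depth D_h = A/T = 129.8/13.2 = 9.83 ft.
Froude number Fr = V/√(g·D_h) = 13.09/√(32.2×9.83) = 0.736, which is less than 1, so the flow is subcritical.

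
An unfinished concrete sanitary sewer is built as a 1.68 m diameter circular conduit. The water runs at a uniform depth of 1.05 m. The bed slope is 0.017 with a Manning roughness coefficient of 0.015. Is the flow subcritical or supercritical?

For a circular section of diameter D = 1.68 m at depth y = 1.05 m, the central angle is θ = 2 arccos(1 − 2y/D) = 3.647 rad. Then A = (D²/8)(θ − sin θ) = 1.457 m² and P = Dθ/2 = 3.063 m.
Hydraulic radius R = A/P = 1.457/3.063 = 0.4758 m.
V = (1/n) R^(2/3) √S = (1/0.015) × 0.4758^(2/3) × √0.017 = 5.297 m/s. Hydraulic depth D_h = A/T = 1.457/1.627 = 0.896 m.
Froude number Fr = V/√(g·D_h) = 5.297/√(9.81×0.896) = 1.79, which is greater than 1, so the flow is supercritical.

supercritical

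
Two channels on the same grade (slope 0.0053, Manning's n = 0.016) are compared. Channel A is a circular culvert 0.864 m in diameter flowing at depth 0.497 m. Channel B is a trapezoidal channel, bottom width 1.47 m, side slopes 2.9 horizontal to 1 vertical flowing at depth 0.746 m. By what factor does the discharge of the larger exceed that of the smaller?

12

Channel A: For a circular section of diameter D = 0.864 m at depth y = 0.497 m, the central angle is θ = 2 arccos(1 − 2y/D) = 3.444 rad. Then A = (D²/8)(θ − sin θ) = 0.3491 m² and P = Dθ/2 = 1.488 m. Hydraulic radius R = A/P = 0.3491/1.488 = 0.2347 m. Q_A = (1/0.016)·0.3491·0.2347^(2/3)·√0.0053 = 0.6043 m³/s.
Channel B: With bottom width b = 1.47 m and side slope z = 2.9: A = (b + zy)y = (1.47 + 2.9×0.746)×0.746 = 2.711 m²; P = b + 2y√(1+z²) = 1.47 + 2×0.746×3.068 = 6.047 m. Hydraulic radius R = A/P = 2.711/6.047 = 0.4483 m. Q_B = (1/0.016)·2.711·0.4483^(2/3)·√0.0053 = 7.224 m³/s.
The larger discharge is 7.224 m³/s and the smaller is 0.6043 m³/s; the ratio is 12.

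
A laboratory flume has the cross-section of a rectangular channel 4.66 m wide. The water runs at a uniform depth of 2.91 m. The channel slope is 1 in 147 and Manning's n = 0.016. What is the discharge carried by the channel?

Q = 83 m³/s

Flow area A = b·y = 4.66 × 2.91 = 13.56 m². Wetted perimeter P = b + 2y = 4.66 + 2×2.91 = 10.48 m.
Hydraulic radius R = A/P = 13.56/10.48 = 1.294 m.
Manning's equation: Q = (1/n) A R^(2/3) S^(1/2) = (1/0.016) × 13.56 × 1.294^(2/3) × 0.006803^(1/2) = 83 m³/s.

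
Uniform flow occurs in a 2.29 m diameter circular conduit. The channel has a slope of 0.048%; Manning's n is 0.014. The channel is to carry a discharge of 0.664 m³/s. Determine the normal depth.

Manning's equation rearranged: A R^(2/3) = nQ / (1·√S) = 0.014 × 0.664 / (√0.00048) = 0.4243.
Trying y = 0.449 m: A R^(2/3) = 0.2389 — too small.
Trying y = 0.728 m: A R^(2/3) = 0.6218 — too large.
Trying y = 0.598 m: A R^(2/3) = 0.424 — matches.

y_n = 0.598 m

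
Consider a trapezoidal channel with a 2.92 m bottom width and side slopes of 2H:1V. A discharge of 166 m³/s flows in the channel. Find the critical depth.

At critical depth, Q² T / (g A³) = 1, i.e. A³/T = Q²/g = 166²/9.81 = 2809.
Try y = 2.78 m: A³/T = 933.2 — low.
Try y = 4.51 m: A³/T = 7450 — high.
Try y = 3.61 m: A³/T = 2825 — ≈ 2809.

y_c = 3.61 m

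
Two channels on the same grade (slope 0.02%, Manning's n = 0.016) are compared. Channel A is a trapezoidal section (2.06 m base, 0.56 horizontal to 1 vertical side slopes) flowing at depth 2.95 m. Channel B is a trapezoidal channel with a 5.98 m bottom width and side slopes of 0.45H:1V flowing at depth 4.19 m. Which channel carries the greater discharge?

Channel A: With bottom width b = 2.06 m and side slope z = 0.56: A = (b + zy)y = (2.06 + 0.56×2.95)×2.95 = 10.95 m²; P = b + 2y√(1+z²) = 2.06 + 2×2.95×1.146 = 8.822 m. Hydraulic radius R = A/P = 10.95/8.822 = 1.241 m. Q_A = (1/0.016)·10.95·1.241^(2/3)·√0.0002 = 11.18 m³/s.
Channel B: With bottom width b = 5.98 m and side slope z = 0.45: A = (b + zy)y = (5.98 + 0.45×4.19)×4.19 = 32.96 m²; P = b + 2y√(1+z²) = 5.98 + 2×4.19×1.097 = 15.17 m. Hydraulic radius R = A/P = 32.96/15.17 = 2.173 m. Q_B = (1/0.016)·32.96·2.173^(2/3)·√0.0002 = 48.86 m³/s.
Q_A = 11.18 m³/s vs Q_B = 48.86 m³/s, so channel B carries more.

channel B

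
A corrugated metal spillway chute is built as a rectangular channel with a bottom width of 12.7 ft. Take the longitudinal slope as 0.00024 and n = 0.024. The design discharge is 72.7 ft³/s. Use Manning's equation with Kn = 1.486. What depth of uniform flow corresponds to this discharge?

Manning's equation rearranged: A R^(2/3) = nQ / (1.486·√S) = 0.024 × 72.7 / (1.486 × √0.00024) = 75.79.
At y = 4.42 ft: A R^(2/3) = 106.3 — high.
At y = 2.67 ft: A R^(2/3) = 51.65 — low.
At y = 3.48 ft: A R^(2/3) = 75.84 — close enough.

y_n = 3.48 ft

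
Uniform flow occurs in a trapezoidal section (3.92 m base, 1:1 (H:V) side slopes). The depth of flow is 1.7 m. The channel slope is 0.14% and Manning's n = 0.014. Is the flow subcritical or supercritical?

subcritical

With bottom width b = 3.92 m and side slope z = 1: A = (b + zy)y = (3.92 + 1×1.7)×1.7 = 9.554 m²; P = b + 2y√(1+z²) = 3.92 + 2×1.7×1.414 = 8.728 m.
Hydraulic radius R = A/P = 9.554/8.728 = 1.095 m.
V = (1/n) R^(2/3) √S = (1/0.014) × 1.095^(2/3) × √0.0014 = 2.839 m/s. Hydraulic depth D_h = A/T = 9.554/7.32 = 1.305 m.
Froude number Fr = V/√(g·D_h) = 2.839/√(9.81×1.305) = 0.793, which is less than 1, so the flow is subcritical.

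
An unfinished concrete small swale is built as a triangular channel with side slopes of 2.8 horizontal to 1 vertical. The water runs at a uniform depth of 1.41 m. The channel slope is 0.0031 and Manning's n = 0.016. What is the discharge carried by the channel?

For a triangular section with side slope z = 2.8: A = zy² = 2.8×1.41² = 5.567 m²; P = 2y√(1+z²) = 2×1.41×2.973 = 8.384 m.
Hydraulic radius R = A/P = 5.567/8.384 = 0.6639 m.
Manning's equation: Q = (1/n) A R^(2/3) S^(1/2) = (1/0.016) × 5.567 × 0.6639^(2/3) × 0.0031^(1/2) = 14.7 m³/s.

Q = 14.7 m³/s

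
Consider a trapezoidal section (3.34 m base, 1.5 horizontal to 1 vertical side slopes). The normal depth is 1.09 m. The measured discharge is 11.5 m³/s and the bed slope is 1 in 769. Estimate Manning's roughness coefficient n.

With bottom width b = 3.34 m and side slope z = 1.5: A = (b + zy)y = (3.34 + 1.5×1.09)×1.09 = 5.423 m²; P = b + 2y√(1+z²) = 3.34 + 2×1.09×1.803 = 7.27 m.
Hydraulic radius R = A/P = 5.423/7.27 = 0.7459 m.
Rearranging Manning's equation: n = (1/Q) A R^(2/3) S^(1/2) = (1/11.5) × 5.423 × 0.7459^(2/3) × √0.0013 = 0.014.

n = 0.014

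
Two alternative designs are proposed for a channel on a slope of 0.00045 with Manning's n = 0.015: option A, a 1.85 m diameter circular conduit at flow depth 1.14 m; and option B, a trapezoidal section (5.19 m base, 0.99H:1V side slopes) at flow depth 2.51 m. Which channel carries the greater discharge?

Channel A: For a circular section of diameter D = 1.85 m at depth y = 1.14 m, the central angle is θ = 2 arccos(1 − 2y/D) = 3.611 rad. Then A = (D²/8)(θ − sin θ) = 1.738 m² and P = Dθ/2 = 3.34 m. Hydraulic radius R = A/P = 1.738/3.34 = 0.5204 m. Q_A = (1/0.015)·1.738·0.5204^(2/3)·√0.00045 = 1.59 m³/s.
Channel B: With bottom width b = 5.19 m and side slope z = 0.99: A = (b + zy)y = (5.19 + 0.99×2.51)×2.51 = 19.26 m²; P = b + 2y√(1+z²) = 5.19 + 2×2.51×1.407 = 12.25 m. Hydraulic radius R = A/P = 19.26/12.25 = 1.572 m. Q_B = (1/0.015)·19.26·1.572^(2/3)·√0.00045 = 36.83 m³/s.
Q_A = 1.59 m³/s vs Q_B = 36.83 m³/s, so channel B carries more.

channel B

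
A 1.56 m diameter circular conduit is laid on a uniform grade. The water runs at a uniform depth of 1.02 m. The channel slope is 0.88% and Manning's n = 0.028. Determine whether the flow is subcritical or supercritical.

For a circular section of diameter D = 1.56 m at depth y = 1.02 m, the central angle is θ = 2 arccos(1 − 2y/D) = 3.767 rad. Then A = (D²/8)(θ − sin θ) = 1.324 m² and P = Dθ/2 = 2.938 m.
Hydraulic radius R = A/P = 1.324/2.938 = 0.4506 m.
V = (1/n) R^(2/3) √S = (1/0.028) × 0.4506^(2/3) × √0.0088 = 1.969 m/s. Hydraulic depth D_h = A/T = 1.324/1.484 = 0.892 m.
Froude number Fr = V/√(g·D_h) = 1.969/√(9.81×0.892) = 0.666, which is less than 1, so the flow is subcritical.

subcritical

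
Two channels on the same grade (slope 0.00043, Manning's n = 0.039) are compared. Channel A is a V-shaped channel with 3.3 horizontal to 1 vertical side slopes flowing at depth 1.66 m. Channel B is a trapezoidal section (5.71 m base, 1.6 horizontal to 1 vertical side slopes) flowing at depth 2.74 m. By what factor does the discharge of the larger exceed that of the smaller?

5.1

Channel A: For a triangular section with side slope z = 3.3: A = zy² = 3.3×1.66² = 9.093 m²; P = 2y√(1+z²) = 2×1.66×3.448 = 11.45 m. Hydraulic radius R = A/P = 9.093/11.45 = 0.7943 m. Q_A = (1/0.039)·9.093·0.7943^(2/3)·√0.00043 = 4.147 m³/s.
Channel B: With bottom width b = 5.71 m and side slope z = 1.6: A = (b + zy)y = (5.71 + 1.6×2.74)×2.74 = 27.66 m²; P = b + 2y√(1+z²) = 5.71 + 2×2.74×1.887 = 16.05 m. Hydraulic radius R = A/P = 27.66/16.05 = 1.723 m. Q_B = (1/0.039)·27.66·1.723^(2/3)·√0.00043 = 21.14 m³/s.
The larger discharge is 21.14 m³/s and the smaller is 4.147 m³/s; the ratio is 5.1.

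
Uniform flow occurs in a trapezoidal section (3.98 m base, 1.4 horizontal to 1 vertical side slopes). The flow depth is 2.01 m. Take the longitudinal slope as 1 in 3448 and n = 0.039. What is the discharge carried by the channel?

With bottom width b = 3.98 m and side slope z = 1.4: A = (b + zy)y = (3.98 + 1.4×2.01)×2.01 = 13.66 m²; P = b + 2y√(1+z²) = 3.98 + 2×2.01×1.72 = 10.9 m.
Hydraulic radius R = A/P = 13.66/10.9 = 1.253 m.
Manning's equation: Q = (1/n) A R^(2/3) S^(1/2) = (1/0.039) × 13.66 × 1.253^(2/3) × 0.00029^(1/2) = 6.93 m³/s.

Q = 6.93 m³/s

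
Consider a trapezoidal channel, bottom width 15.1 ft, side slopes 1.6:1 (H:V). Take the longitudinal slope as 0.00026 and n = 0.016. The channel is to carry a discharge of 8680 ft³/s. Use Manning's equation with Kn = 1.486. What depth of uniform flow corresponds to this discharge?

Manning's equation rearranged: A R^(2/3) = nQ / (1.486·√S) = 0.016 × 8680 / (1.486 × √0.00026) = 5796.
Try y = 17.1 ft: A R^(2/3) = 3169 — short.
Try y = 26.9 ft: A R^(2/3) = 8829 — over.
Try y = 22.4 ft: A R^(2/3) = 5798 — matches.

y_n = 22.4 ft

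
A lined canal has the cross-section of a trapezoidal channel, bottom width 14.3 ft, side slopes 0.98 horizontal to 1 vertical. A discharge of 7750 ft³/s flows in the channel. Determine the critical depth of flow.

y_c = 15 ft

At critical depth, Q² T / (g A³) = 1, i.e. A³/T = Q²/g = 7750²/32.2 = 1865000.
Trying y = 13.4 ft: A³/T = 1224000 — low.
Trying y = 16.4 ft: A³/T = 2661000 — high.
Trying y = 15 ft: A³/T = 1884000 — ≈ 1865000.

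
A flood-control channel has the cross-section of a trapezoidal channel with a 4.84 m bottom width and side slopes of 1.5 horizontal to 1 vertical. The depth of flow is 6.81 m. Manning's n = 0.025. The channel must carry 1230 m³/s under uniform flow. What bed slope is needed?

With bottom width b = 4.84 m and side slope z = 1.5: A = (b + zy)y = (4.84 + 1.5×6.81)×6.81 = 102.5 m²; P = b + 2y√(1+z²) = 4.84 + 2×6.81×1.803 = 29.39 m.
Hydraulic radius R = A/P = 102.5/29.39 = 3.488 m.
From Manning's equation, S = [nQ / (1 A R^(2/3))]² = [0.025 × 1230 / (1 × 102.5 × 3.488^(2/3))]² = 0.017.

S = 0.017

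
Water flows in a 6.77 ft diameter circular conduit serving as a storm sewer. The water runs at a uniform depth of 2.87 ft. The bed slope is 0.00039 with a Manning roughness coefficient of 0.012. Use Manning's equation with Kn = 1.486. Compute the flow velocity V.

For a circular section of diameter D = 6.77 ft at depth y = 2.87 ft, the central angle is θ = 2 arccos(1 − 2y/D) = 2.836 rad. Then A = (D²/8)(θ − sin θ) = 14.53 ft² and P = Dθ/2 = 9.6 ft.
Hydraulic radius R = A/P = 14.53/9.6 = 1.513 ft.
From Manning's equation, V = (1.486/n) R^(2/3) S^(1/2) = (1.486/0.012) × 1.513^(2/3) × 0.00039^(1/2) = 3.22 ft/s.

V = 3.22 ft/s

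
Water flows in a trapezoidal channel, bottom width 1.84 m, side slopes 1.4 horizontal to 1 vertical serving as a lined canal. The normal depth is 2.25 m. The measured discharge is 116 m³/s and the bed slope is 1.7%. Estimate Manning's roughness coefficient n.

With bottom width b = 1.84 m and side slope z = 1.4: A = (b + zy)y = (1.84 + 1.4×2.25)×2.25 = 11.23 m²; P = b + 2y√(1+z²) = 1.84 + 2×2.25×1.72 = 9.582 m.
Hydraulic radius R = A/P = 11.23/9.582 = 1.172 m.
Rearranging Manning's equation: n = (1/Q) A R^(2/3) S^(1/2) = (1/116) × 11.23 × 1.172^(2/3) × √0.017 = 0.014.

n = 0.014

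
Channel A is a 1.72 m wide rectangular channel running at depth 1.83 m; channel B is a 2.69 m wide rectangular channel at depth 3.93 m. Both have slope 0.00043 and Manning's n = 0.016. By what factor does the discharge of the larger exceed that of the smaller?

4.81

Channel A: Flow area A = b·y = 1.72 × 1.83 = 3.148 m². Wetted perimeter P = b + 2y = 1.72 + 2×1.83 = 5.38 m. Hydraulic radius R = A/P = 3.148/5.38 = 0.5851 m. Q_A = (1/0.016)·3.148·0.5851^(2/3)·√0.00043 = 2.854 m³/s.
Channel B: Flow area A = b·y = 2.69 × 3.93 = 10.57 m². Wetted perimeter P = b + 2y = 2.69 + 2×3.93 = 10.55 m. Hydraulic radius R = A/P = 10.57/10.55 = 1.002 m. Q_B = (1/0.016)·10.57·1.002^(2/3)·√0.00043 = 13.72 m³/s.
The larger discharge is 13.72 m³/s and the smaller is 2.854 m³/s; the ratio is 4.81.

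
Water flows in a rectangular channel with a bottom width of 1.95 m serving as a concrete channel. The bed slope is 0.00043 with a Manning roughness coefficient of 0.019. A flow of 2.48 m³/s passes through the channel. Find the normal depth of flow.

y_n = 1.62 m

Manning's equation rearranged: A R^(2/3) = nQ / (1·√S) = 0.019 × 2.48 / (√0.00043) = 2.272.
Try y = 1.23 m: A R^(2/3) = 1.598 — short.
Try y = 1.76 m: A R^(2/3) = 2.515 — over.
Try y = 1.62 m: A R^(2/3) = 2.269 — close enough.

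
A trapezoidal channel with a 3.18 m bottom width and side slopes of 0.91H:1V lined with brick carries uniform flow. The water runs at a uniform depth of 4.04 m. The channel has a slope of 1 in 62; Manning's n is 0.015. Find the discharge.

Q = 368 m³/s

With bottom width b = 3.18 m and side slope z = 0.91: A = (b + zy)y = (3.18 + 0.91×4.04)×4.04 = 27.7 m²; P = b + 2y√(1+z²) = 3.18 + 2×4.04×1.352 = 14.1 m.
Hydraulic radius R = A/P = 27.7/14.1 = 1.964 m.
Manning's equation: Q = (1/n) A R^(2/3) S^(1/2) = (1/0.015) × 27.7 × 1.964^(2/3) × 0.01613^(1/2) = 368 m³/s.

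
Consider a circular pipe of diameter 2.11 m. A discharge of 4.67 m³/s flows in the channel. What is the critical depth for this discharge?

At critical depth, Q² T / (g A³) = 1, i.e. A³/T = Q²/g = 4.67²/9.81 = 2.223.
At y = 1.28 m: A³/T = 5.304 — over.
At y = 0.807 m: A³/T = 0.9072 — short.
At y = 1.02 m: A³/T = 2.226 — close enough.

y_c = 1.02 m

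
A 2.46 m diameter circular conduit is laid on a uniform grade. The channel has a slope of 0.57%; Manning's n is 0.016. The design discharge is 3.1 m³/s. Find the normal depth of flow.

Manning's equation rearranged: A R^(2/3) = nQ / (1·√S) = 0.016 × 3.1 / (√0.0057) = 0.657.
At y = 0.913 m: A R^(2/3) = 1.009 — high.
At y = 0.612 m: A R^(2/3) = 0.4663 — low.
At y = 0.729 m: A R^(2/3) = 0.6573 — ≈ 0.657.

y_n = 0.729 m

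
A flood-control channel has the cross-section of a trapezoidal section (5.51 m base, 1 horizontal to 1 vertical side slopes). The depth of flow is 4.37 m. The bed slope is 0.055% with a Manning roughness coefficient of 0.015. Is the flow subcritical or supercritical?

With bottom width b = 5.51 m and side slope z = 1: A = (b + zy)y = (5.51 + 1×4.37)×4.37 = 43.18 m²; P = b + 2y√(1+z²) = 5.51 + 2×4.37×1.414 = 17.87 m.
Hydraulic radius R = A/P = 43.18/17.87 = 2.416 m.
V = (1/n) R^(2/3) √S = (1/0.015) × 2.416^(2/3) × √0.00055 = 2.815 m/s. Hydraulic depth D_h = A/T = 43.18/14.25 = 3.03 m.
Froude number Fr = V/√(g·D_h) = 2.815/√(9.81×3.03) = 0.516, which is less than 1, so the flow is subcritical.

subcritical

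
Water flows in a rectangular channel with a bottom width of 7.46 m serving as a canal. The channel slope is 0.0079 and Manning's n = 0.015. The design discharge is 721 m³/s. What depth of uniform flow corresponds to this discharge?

Manning's equation rearranged: A R^(2/3) = nQ / (1·√S) = 0.015 × 721 / (√0.0079) = 121.7.
Try y = 6.58 m: A R^(2/3) = 87.51 — too small.
Try y = 8.62 m: A R^(2/3) = 121.7 — close enough.

y_n = 8.62 m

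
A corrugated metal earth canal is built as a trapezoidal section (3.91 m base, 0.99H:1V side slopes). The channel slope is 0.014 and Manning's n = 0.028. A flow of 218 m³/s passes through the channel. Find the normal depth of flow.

Manning's equation rearranged: A R^(2/3) = nQ / (1·√S) = 0.028 × 218 / (√0.014) = 51.59.
At y = 4.68 m: A R^(2/3) = 70.49 — too large.
At y = 3.19 m: A R^(2/3) = 32.74 — too small.
At y = 4.01 m: A R^(2/3) = 51.48 — ≈ 51.59.

y_n = 4.01 m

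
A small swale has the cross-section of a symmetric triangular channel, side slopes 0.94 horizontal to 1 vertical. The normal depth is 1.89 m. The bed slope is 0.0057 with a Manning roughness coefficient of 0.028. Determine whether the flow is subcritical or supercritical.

subcritical

For a triangular section with side slope z = 0.94: A = zy² = 0.94×1.89² = 3.358 m²; P = 2y√(1+z²) = 2×1.89×1.372 = 5.188 m.
Hydraulic radius R = A/P = 3.358/5.188 = 0.6472 m.
V = (1/n) R^(2/3) √S = (1/0.028) × 0.6472^(2/3) × √0.0057 = 2.018 m/s. Hydraulic depth D_h = A/T = 3.358/3.553 = 0.945 m.
Froude number Fr = V/√(g·D_h) = 2.018/√(9.81×0.945) = 0.663, which is less than 1, so the flow is subcritical.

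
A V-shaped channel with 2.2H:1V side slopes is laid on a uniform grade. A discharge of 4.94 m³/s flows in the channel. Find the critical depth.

At critical depth, Q² T / (g A³) = 1, i.e. A³/T = Q²/g = 4.94²/9.81 = 2.488.
Try y = 0.859 m: A³/T = 1.132 — low.
Try y = 1.16 m: A³/T = 5.083 — high.
Try y = 1.01 m: A³/T = 2.543 — matches.

y_c = 1.01 m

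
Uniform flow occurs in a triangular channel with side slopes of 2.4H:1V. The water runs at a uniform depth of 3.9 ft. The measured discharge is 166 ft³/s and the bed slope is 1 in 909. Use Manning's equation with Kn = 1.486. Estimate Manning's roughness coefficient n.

n = 0.016

For a triangular section with side slope z = 2.4: A = zy² = 2.4×3.9² = 36.5 ft²; P = 2y√(1+z²) = 2×3.9×2.6 = 20.28 ft.
Hydraulic radius R = A/P = 36.5/20.28 = 1.8 ft.
Rearranging Manning's equation: n = (1.486/Q) A R^(2/3) S^(1/2) = (1.486/166) × 36.5 × 1.8^(2/3) × √0.0011 = 0.016.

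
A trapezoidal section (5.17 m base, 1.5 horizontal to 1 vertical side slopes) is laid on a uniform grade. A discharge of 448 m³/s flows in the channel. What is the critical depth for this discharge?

At critical depth, Q² T / (g A³) = 1, i.e. A³/T = Q²/g = 448²/9.81 = 20460.
At y = 3.93 m: A³/T = 4848 — too small.
At y = 5.63 m: A³/T = 20420 — ≈ 20460.

y_c = 5.63 m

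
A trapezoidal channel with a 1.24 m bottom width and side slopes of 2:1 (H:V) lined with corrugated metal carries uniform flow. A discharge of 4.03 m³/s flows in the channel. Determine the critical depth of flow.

y_c = 0.71 m

At critical depth, Q² T / (g A³) = 1, i.e. A³/T = Q²/g = 4.03²/9.81 = 1.656.
At y = 0.542 m: A³/T = 0.5864 — short.
At y = 0.79 m: A³/T = 2.513 — over.
At y = 0.71 m: A³/T = 1.651 — ≈ 1.656.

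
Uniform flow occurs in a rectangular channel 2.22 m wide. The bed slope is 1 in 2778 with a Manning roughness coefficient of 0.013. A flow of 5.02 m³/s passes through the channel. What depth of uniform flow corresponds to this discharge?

Manning's equation rearranged: A R^(2/3) = nQ / (1·√S) = 0.013 × 5.02 / (√0.00036) = 3.44.
At y = 2.24 m: A R^(2/3) = 4.076 — too large.
At y = 1.54 m: A R^(2/3) = 2.552 — too small.
At y = 1.95 m: A R^(2/3) = 3.437 — matches.

y_n = 1.95 m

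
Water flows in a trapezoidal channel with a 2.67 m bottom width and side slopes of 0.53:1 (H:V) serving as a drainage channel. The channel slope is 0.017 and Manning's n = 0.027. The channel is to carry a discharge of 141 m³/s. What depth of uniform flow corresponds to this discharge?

y_n = 4.2 m

Manning's equation rearranged: A R^(2/3) = nQ / (1·√S) = 0.027 × 141 / (√0.017) = 29.2.
Try y = 5.14 m: A R^(2/3) = 43.1 — too large.
Try y = 3.13 m: A R^(2/3) = 16.87 — too small.
Try y = 4.2 m: A R^(2/3) = 29.16 — matches.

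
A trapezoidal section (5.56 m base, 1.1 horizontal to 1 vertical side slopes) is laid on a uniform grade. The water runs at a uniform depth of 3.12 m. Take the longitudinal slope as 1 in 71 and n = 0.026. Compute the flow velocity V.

With bottom width b = 5.56 m and side slope z = 1.1: A = (b + zy)y = (5.56 + 1.1×3.12)×3.12 = 28.06 m²; P = b + 2y√(1+z²) = 5.56 + 2×3.12×1.487 = 14.84 m.
Hydraulic radius R = A/P = 28.06/14.84 = 1.891 m.
From Manning's equation, V = (1/n) R^(2/3) S^(1/2) = (1/0.026) × 1.891^(2/3) × 0.01408^(1/2) = 6.98 m/s.

V = 6.98 m/s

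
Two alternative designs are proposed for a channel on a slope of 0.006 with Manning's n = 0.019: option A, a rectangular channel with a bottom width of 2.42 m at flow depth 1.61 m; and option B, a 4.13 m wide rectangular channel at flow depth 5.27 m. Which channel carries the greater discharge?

channel B

Channel A: Flow area A = b·y = 2.42 × 1.61 = 3.896 m². Wetted perimeter P = b + 2y = 2.42 + 2×1.61 = 5.64 m. Hydraulic radius R = A/P = 3.896/5.64 = 0.6908 m. Q_A = (1/0.019)·3.896·0.6908^(2/3)·√0.006 = 12.41 m³/s.
Channel B: Flow area A = b·y = 4.13 × 5.27 = 21.77 m². Wetted perimeter P = b + 2y = 4.13 + 2×5.27 = 14.67 m. Hydraulic radius R = A/P = 21.77/14.67 = 1.484 m. Q_B = (1/0.019)·21.77·1.484^(2/3)·√0.006 = 115.4 m³/s.
Q_A = 12.41 m³/s vs Q_B = 115.4 m³/s, so channel B carries more.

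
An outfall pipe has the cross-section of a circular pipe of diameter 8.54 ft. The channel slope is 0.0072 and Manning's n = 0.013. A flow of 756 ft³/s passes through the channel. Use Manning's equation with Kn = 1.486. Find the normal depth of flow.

Manning's equation rearranged: A R^(2/3) = nQ / (1.486·√S) = 0.013 × 756 / (1.486 × √0.0072) = 77.94.
Trying y = 6.87 ft: A R^(2/3) = 93.34 — too large.
Trying y = 5.89 ft: A R^(2/3) = 77.97 — close enough.

y_n = 5.89 ft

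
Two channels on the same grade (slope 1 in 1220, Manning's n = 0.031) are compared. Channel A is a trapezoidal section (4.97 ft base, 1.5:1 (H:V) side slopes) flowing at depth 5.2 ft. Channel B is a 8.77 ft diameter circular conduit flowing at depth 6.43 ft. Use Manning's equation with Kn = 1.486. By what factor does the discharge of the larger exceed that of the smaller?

Channel A: With bottom width b = 4.97 ft and side slope z = 1.5: A = (b + zy)y = (4.97 + 1.5×5.2)×5.2 = 66.4 ft²; P = b + 2y√(1+z²) = 4.97 + 2×5.2×1.803 = 23.72 ft. Hydraulic radius R = A/P = 66.4/23.72 = 2.8 ft. Q_A = (1.486/0.031)·66.4·2.8^(2/3)·√0.0008197 = 181 ft³/s.
Channel B: For a circular section of diameter D = 8.77 ft at depth y = 6.43 ft, the central angle is θ = 2 arccos(1 − 2y/D) = 4.112 rad. Then A = (D²/8)(θ − sin θ) = 47.47 ft² and P = Dθ/2 = 18.03 ft. Hydraulic radius R = A/P = 47.47/18.03 = 2.632 ft. Q_B = (1.486/0.031)·47.47·2.632^(2/3)·√0.0008197 = 124.2 ft³/s.
The larger discharge is 181 ft³/s and the smaller is 124.2 ft³/s; the ratio is 1.46.

1.46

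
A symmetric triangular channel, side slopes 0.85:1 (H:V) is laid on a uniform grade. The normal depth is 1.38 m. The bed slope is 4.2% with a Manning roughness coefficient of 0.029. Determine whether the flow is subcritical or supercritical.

For a triangular section with side slope z = 0.85: A = zy² = 0.85×1.38² = 1.619 m²; P = 2y√(1+z²) = 2×1.38×1.312 = 3.622 m.
Hydraulic radius R = A/P = 1.619/3.622 = 0.4469 m.
V = (1/n) R^(2/3) √S = (1/0.029) × 0.4469^(2/3) × √0.042 = 4.131 m/s. Hydraulic depth D_h = A/T = 1.619/2.346 = 0.69 m.
Froude number Fr = V/√(g·D_h) = 4.131/√(9.81×0.69) = 1.59, which is greater than 1, so the flow is supercritical.

supercritical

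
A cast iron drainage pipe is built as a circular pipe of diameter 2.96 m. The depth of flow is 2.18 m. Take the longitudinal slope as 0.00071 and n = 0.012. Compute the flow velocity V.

V = 2.05 m/s

For a circular section of diameter D = 2.96 m at depth y = 2.18 m, the central angle is θ = 2 arccos(1 − 2y/D) = 4.127 rad. Then A = (D²/8)(θ − sin θ) = 5.433 m² and P = Dθ/2 = 6.108 m.
Hydraulic radius R = A/P = 5.433/6.108 = 0.8894 m.
From Manning's equation, V = (1/n) R^(2/3) S^(1/2) = (1/0.012) × 0.8894^(2/3) × 0.00071^(1/2) = 2.05 m/s.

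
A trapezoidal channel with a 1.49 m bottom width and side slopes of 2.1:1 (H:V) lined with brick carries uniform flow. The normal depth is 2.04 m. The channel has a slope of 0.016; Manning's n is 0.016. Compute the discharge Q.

Q = 97.6 m³/s

With bottom width b = 1.49 m and side slope z = 2.1: A = (b + zy)y = (1.49 + 2.1×2.04)×2.04 = 11.78 m²; P = b + 2y√(1+z²) = 1.49 + 2×2.04×2.326 = 10.98 m.
Hydraulic radius R = A/P = 11.78/10.98 = 1.073 m.
Manning's equation: Q = (1/n) A R^(2/3) S^(1/2) = (1/0.016) × 11.78 × 1.073^(2/3) × 0.016^(1/2) = 97.6 m³/s.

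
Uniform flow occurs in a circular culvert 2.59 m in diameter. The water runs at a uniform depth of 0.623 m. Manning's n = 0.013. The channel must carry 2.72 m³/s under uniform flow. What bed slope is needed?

S = 0.005

For a circular section of diameter D = 2.59 m at depth y = 0.623 m, the central angle is θ = 2 arccos(1 − 2y/D) = 2.05 rad. Then A = (D²/8)(θ − sin θ) = 0.9754 m² and P = Dθ/2 = 2.655 m.
Hydraulic radius R = A/P = 0.9754/2.655 = 0.3673 m.
From Manning's equation, S = [nQ / (1 A R^(2/3))]² = [0.013 × 2.72 / (1 × 0.9754 × 0.3673^(2/3))]² = 0.005.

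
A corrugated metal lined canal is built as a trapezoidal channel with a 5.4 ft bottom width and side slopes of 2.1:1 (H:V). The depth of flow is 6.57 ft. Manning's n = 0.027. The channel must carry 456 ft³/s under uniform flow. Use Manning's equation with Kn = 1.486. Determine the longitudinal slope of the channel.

With bottom width b = 5.4 ft and side slope z = 2.1: A = (b + zy)y = (5.4 + 2.1×6.57)×6.57 = 126.1 ft²; P = b + 2y√(1+z²) = 5.4 + 2×6.57×2.326 = 35.96 ft.
Hydraulic radius R = A/P = 126.1/35.96 = 3.507 ft.
From Manning's equation, S = [nQ / (1.486 A R^(2/3))]² = [0.027 × 456 / (1.486 × 126.1 × 3.507^(2/3))]² = 0.00081.

S = 0.00081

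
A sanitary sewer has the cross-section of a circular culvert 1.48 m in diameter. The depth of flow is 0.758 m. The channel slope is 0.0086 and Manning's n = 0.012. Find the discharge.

Q = 3.57 m³/s

For a circular section of diameter D = 1.48 m at depth y = 0.758 m, the central angle is θ = 2 arccos(1 − 2y/D) = 3.19 rad. Then A = (D²/8)(θ − sin θ) = 0.8868 m² and P = Dθ/2 = 2.361 m.
Hydraulic radius R = A/P = 0.8868/2.361 = 0.3756 m.
Manning's equation: Q = (1/n) A R^(2/3) S^(1/2) = (1/0.012) × 0.8868 × 0.3756^(2/3) × 0.0086^(1/2) = 3.57 m³/s.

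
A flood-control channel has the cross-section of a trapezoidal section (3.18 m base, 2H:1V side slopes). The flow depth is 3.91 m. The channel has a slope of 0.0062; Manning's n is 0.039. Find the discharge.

With bottom width b = 3.18 m and side slope z = 2: A = (b + zy)y = (3.18 + 2×3.91)×3.91 = 43.01 m²; P = b + 2y√(1+z²) = 3.18 + 2×3.91×2.236 = 20.67 m.
Hydraulic radius R = A/P = 43.01/20.67 = 2.081 m.
Manning's equation: Q = (1/n) A R^(2/3) S^(1/2) = (1/0.039) × 43.01 × 2.081^(2/3) × 0.0062^(1/2) = 142 m³/s.

Q = 142 m³/s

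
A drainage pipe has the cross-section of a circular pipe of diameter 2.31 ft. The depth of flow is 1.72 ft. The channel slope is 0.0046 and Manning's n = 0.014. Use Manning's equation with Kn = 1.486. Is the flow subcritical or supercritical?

subcritical

For a circular section of diameter D = 2.31 ft at depth y = 1.72 ft, the central angle is θ = 2 arccos(1 − 2y/D) = 4.164 rad. Then A = (D²/8)(θ − sin θ) = 3.347 ft² and P = Dθ/2 = 4.809 ft.
Hydraulic radius R = A/P = 3.347/4.809 = 0.6958 ft.
V = (1.486/n) R^(2/3) √S = (1.486/0.014) × 0.6958^(2/3) × √0.0046 = 5.653 ft/s. Hydraulic depth D_h = A/T = 3.347/2.015 = 1.661 ft.
Froude number Fr = V/√(g·D_h) = 5.653/√(32.2×1.661) = 0.773, which is less than 1, so the flow is subcritical.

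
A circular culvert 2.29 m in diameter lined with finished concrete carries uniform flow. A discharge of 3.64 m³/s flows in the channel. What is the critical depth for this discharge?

At critical depth, Q² T / (g A³) = 1, i.e. A³/T = Q²/g = 3.64²/9.81 = 1.351.
Trying y = 0.717 m: A³/T = 0.631 — short.
Trying y = 1.04 m: A³/T = 2.64 — over.
Trying y = 0.873 m: A³/T = 1.349 — ≈ 1.351.

y_c = 0.873 m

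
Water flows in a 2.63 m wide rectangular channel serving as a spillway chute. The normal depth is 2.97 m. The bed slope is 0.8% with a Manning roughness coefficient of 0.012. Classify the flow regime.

supercritical

Flow area A = b·y = 2.63 × 2.97 = 7.811 m². Wetted perimeter P = b + 2y = 2.63 + 2×2.97 = 8.57 m.
Hydraulic radius R = A/P = 7.811/8.57 = 0.9114 m.
V = (1/n) R^(2/3) √S = (1/0.012) × 0.9114^(2/3) × √0.008 = 7.007 m/s. Hydraulic depth D_h = A/T = 7.811/2.63 = 2.97 m.
Froude number Fr = V/√(g·D_h) = 7.007/√(9.81×2.97) = 1.3, which is greater than 1, so the flow is supercritical.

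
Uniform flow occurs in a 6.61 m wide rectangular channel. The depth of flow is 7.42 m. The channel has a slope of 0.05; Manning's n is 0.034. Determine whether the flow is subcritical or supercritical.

supercritical

Flow area A = b·y = 6.61 × 7.42 = 49.05 m². Wetted perimeter P = b + 2y = 6.61 + 2×7.42 = 21.45 m.
Hydraulic radius R = A/P = 49.05/21.45 = 2.287 m.
V = (1/n) R^(2/3) √S = (1/0.034) × 2.287^(2/3) × √0.05 = 11.41 m/s. Hydraulic depth D_h = A/T = 49.05/6.61 = 7.42 m.
Froude number Fr = V/√(g·D_h) = 11.41/√(9.81×7.42) = 1.34, which is greater than 1, so the flow is supercritical.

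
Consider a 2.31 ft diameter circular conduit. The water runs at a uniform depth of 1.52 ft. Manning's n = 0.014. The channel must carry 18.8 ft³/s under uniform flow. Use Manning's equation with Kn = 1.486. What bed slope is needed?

S = 0.00627

For a circular section of diameter D = 2.31 ft at depth y = 1.52 ft, the central angle is θ = 2 arccos(1 − 2y/D) = 3.785 rad. Then A = (D²/8)(θ − sin θ) = 2.924 ft² and P = Dθ/2 = 4.371 ft.
Hydraulic radius R = A/P = 2.924/4.371 = 0.669 ft.
From Manning's equation, S = [nQ / (1.486 A R^(2/3))]² = [0.014 × 18.8 / (1.486 × 2.924 × 0.669^(2/3))]² = 0.00627.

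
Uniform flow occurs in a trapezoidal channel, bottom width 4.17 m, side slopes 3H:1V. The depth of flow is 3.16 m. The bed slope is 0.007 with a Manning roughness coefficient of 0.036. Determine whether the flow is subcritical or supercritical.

subcritical

With bottom width b = 4.17 m and side slope z = 3: A = (b + zy)y = (4.17 + 3×3.16)×3.16 = 43.13 m²; P = b + 2y√(1+z²) = 4.17 + 2×3.16×3.162 = 24.16 m.
Hydraulic radius R = A/P = 43.13/24.16 = 1.786 m.
V = (1/n) R^(2/3) √S = (1/0.036) × 1.786^(2/3) × √0.007 = 3.421 m/s. Hydraulic depth D_h = A/T = 43.13/23.13 = 1.865 m.
Froude number Fr = V/√(g·D_h) = 3.421/√(9.81×1.865) = 0.8, which is less than 1, so the flow is subcritical.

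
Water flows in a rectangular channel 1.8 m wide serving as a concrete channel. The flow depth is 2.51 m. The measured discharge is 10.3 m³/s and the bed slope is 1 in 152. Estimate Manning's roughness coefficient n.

n = 0.027

Flow area A = b·y = 1.8 × 2.51 = 4.518 m². Wetted perimeter P = b + 2y = 1.8 + 2×2.51 = 6.82 m.
Hydraulic radius R = A/P = 4.518/6.82 = 0.6625 m.
Rearranging Manning's equation: n = (1/Q) A R^(2/3) S^(1/2) = (1/10.3) × 4.518 × 0.6625^(2/3) × √0.006579 = 0.027.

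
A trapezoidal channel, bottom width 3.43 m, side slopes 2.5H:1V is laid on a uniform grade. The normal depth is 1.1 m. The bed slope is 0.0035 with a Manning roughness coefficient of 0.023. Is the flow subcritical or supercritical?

With bottom width b = 3.43 m and side slope z = 2.5: A = (b + zy)y = (3.43 + 2.5×1.1)×1.1 = 6.798 m²; P = b + 2y√(1+z²) = 3.43 + 2×1.1×2.693 = 9.354 m.
Hydraulic radius R = A/P = 6.798/9.354 = 0.7268 m.
V = (1/n) R^(2/3) √S = (1/0.023) × 0.7268^(2/3) × √0.0035 = 2.079 m/s. Hydraulic depth D_h = A/T = 6.798/8.93 = 0.7613 m.
Froude number Fr = V/√(g·D_h) = 2.079/√(9.81×0.7613) = 0.761, which is less than 1, so the flow is subcritical.

subcritical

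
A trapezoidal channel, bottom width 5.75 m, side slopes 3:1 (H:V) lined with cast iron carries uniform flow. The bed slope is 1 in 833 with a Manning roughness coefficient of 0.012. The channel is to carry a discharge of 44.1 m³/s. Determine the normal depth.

y_n = 1.49 m

Manning's equation rearranged: A R^(2/3) = nQ / (1·√S) = 0.012 × 44.1 / (√0.0012) = 15.27.
At y = 1.2 m: A R^(2/3) = 9.998 — low.
At y = 1.89 m: A R^(2/3) = 24.63 — high.
At y = 1.49 m: A R^(2/3) = 15.26 — close enough.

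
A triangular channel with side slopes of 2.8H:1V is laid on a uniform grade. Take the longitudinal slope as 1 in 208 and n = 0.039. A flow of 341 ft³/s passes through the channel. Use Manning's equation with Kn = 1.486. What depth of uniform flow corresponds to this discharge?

Manning's equation rearranged: A R^(2/3) = nQ / (1.486·√S) = 0.039 × 341 / (1.486 × √0.004808) = 129.1.
Try y = 5.85 ft: A R^(2/3) = 188.3 — over.
Try y = 4.41 ft: A R^(2/3) = 88.63 — short.
Try y = 5.08 ft: A R^(2/3) = 129.2 — matches.

y_n = 5.08 ft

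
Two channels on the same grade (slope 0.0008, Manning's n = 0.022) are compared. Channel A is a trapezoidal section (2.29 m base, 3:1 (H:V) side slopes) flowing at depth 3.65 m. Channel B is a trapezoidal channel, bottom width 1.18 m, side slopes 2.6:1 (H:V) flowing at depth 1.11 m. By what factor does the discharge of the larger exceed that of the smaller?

Channel A: With bottom width b = 2.29 m and side slope z = 3: A = (b + zy)y = (2.29 + 3×3.65)×3.65 = 48.33 m²; P = b + 2y√(1+z²) = 2.29 + 2×3.65×3.162 = 25.37 m. Hydraulic radius R = A/P = 48.33/25.37 = 1.905 m. Q_A = (1/0.022)·48.33·1.905^(2/3)·√0.0008 = 95.46 m³/s.
Channel B: With bottom width b = 1.18 m and side slope z = 2.6: A = (b + zy)y = (1.18 + 2.6×1.11)×1.11 = 4.513 m²; P = b + 2y√(1+z²) = 1.18 + 2×1.11×2.786 = 7.364 m. Hydraulic radius R = A/P = 4.513/7.364 = 0.6129 m. Q_B = (1/0.022)·4.513·0.6129^(2/3)·√0.0008 = 4.187 m³/s.
The larger discharge is 95.46 m³/s and the smaller is 4.187 m³/s; the ratio is 22.8.

22.8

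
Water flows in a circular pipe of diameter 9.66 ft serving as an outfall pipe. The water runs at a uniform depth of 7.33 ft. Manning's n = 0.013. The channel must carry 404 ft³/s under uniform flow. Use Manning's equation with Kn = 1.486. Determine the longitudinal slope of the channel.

For a circular section of diameter D = 9.66 ft at depth y = 7.33 ft, the central angle is θ = 2 arccos(1 − 2y/D) = 4.23 rad. Then A = (D²/8)(θ − sin θ) = 59.67 ft² and P = Dθ/2 = 20.43 ft.
Hydraulic radius R = A/P = 59.67/20.43 = 2.921 ft.
From Manning's equation, S = [nQ / (1.486 A R^(2/3))]² = [0.013 × 404 / (1.486 × 59.67 × 2.921^(2/3))]² = 0.00084.

S = 0.00084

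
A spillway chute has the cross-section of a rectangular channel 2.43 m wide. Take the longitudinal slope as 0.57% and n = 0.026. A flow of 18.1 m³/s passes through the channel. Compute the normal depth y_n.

y_n = 2.85 m

Manning's equation rearranged: A R^(2/3) = nQ / (1·√S) = 0.026 × 18.1 / (√0.0057) = 6.233.
At y = 3.16 m: A R^(2/3) = 7.039 — too large.
At y = 2.29 m: A R^(2/3) = 4.771 — too small.
At y = 2.85 m: A R^(2/3) = 6.223 — close enough.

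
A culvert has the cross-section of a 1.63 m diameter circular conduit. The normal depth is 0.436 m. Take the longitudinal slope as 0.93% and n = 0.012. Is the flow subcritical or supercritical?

For a circular section of diameter D = 1.63 m at depth y = 0.436 m, the central angle is θ = 2 arccos(1 − 2y/D) = 2.174 rad. Then A = (D²/8)(θ − sin θ) = 0.4486 m² and P = Dθ/2 = 1.772 m.
Hydraulic radius R = A/P = 0.4486/1.772 = 0.2532 m.
V = (1/n) R^(2/3) √S = (1/0.012) × 0.2532^(2/3) × √0.0093 = 3.216 m/s. Hydraulic depth D_h = A/T = 0.4486/1.443 = 0.3109 m.
Froude number Fr = V/√(g·D_h) = 3.216/√(9.81×0.3109) = 1.84, which is greater than 1, so the flow is supercritical.

supercritical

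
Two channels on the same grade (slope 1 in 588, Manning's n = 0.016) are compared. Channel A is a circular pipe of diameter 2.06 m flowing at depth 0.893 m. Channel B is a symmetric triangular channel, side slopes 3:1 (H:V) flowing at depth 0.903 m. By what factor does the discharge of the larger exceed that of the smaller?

1.67

Channel A: For a circular section of diameter D = 2.06 m at depth y = 0.893 m, the central angle is θ = 2 arccos(1 − 2y/D) = 2.875 rad. Then A = (D²/8)(θ − sin θ) = 1.385 m² and P = Dθ/2 = 2.961 m. Hydraulic radius R = A/P = 1.385/2.961 = 0.4678 m. Q_A = (1/0.016)·1.385·0.4678^(2/3)·√0.001701 = 2.151 m³/s.
Channel B: For a triangular section with side slope z = 3: A = zy² = 3×0.903² = 2.446 m²; P = 2y√(1+z²) = 2×0.903×3.162 = 5.711 m. Hydraulic radius R = A/P = 2.446/5.711 = 0.4283 m. Q_B = (1/0.016)·2.446·0.4283^(2/3)·√0.001701 = 3.583 m³/s.
The larger discharge is 3.583 m³/s and the smaller is 2.151 m³/s; the ratio is 1.67.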